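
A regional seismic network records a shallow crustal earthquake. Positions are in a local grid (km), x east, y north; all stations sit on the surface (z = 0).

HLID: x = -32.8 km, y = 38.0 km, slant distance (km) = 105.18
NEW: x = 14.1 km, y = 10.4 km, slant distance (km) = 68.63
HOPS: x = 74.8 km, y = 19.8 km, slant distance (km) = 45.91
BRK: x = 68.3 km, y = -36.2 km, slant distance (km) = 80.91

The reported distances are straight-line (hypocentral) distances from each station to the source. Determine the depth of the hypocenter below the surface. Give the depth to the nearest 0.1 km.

Each station gives a sphere (x−x_i)² + (y−y_i)² + z² = d_i² (stations at z=0).
Subtracting the HLID sphere from NEW and HOPS: z² cancels, leaving linear equations in x and y:
93.8 x − 55.2 y = 4139.89
215.2 x − 36.4 y = 12422.34
Solving: x ≈ 63.206, y ≈ 32.407 km (keep extra digits for the depth step; rounded: 63.2, 32.4).
Then from the HLID sphere: z² = 105.18² − (x + 32.8)² − (y − 38.0)² with x = 63.206, y = 32.407, so z ≈ 42.596 ≈ 42.6 km.

z ≈ 42.6 km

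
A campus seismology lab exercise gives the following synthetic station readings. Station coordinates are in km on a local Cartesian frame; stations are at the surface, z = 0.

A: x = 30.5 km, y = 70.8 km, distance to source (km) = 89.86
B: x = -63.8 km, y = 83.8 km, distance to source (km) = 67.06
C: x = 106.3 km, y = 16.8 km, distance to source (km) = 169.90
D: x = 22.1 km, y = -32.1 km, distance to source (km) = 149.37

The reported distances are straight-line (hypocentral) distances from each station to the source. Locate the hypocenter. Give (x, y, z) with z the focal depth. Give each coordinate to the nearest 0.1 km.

x ≈ -33.4 km, y ≈ 93.4 km, depth ≈ 59.0 km

Each station gives a sphere (x−x_i)² + (y−y_i)² + z² = d_i² (stations at z=0).
Subtracting the A sphere from B and C: z² cancels, leaving linear equations in x and y:
-188.6 x + 26.0 y = 8727.77
151.6 x − 108.0 y = -15152.15
Solving: x ≈ -33.398, y ≈ 93.416 km (keep extra digits for the depth step; rounded: -33.4, 93.4).
Then from the A sphere: z² = 89.86² − (x − 30.5)² − (y − 70.8)² with x = -33.398, y = 93.416, so z ≈ 58.995 ≈ 59.0 km.
Check against D (with the unrounded solution): distance 149.38 ≈ 149.37 km. ✓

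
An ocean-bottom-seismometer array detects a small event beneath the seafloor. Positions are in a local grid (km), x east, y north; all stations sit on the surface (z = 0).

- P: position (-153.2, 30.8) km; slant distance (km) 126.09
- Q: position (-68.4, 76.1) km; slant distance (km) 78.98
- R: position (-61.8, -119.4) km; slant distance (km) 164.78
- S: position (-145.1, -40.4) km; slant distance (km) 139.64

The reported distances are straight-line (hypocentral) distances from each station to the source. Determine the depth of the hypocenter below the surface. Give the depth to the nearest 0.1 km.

Each station gives a sphere (x−x_i)² + (y−y_i)² + z² = d_i² (stations at z=0).
Subtracting the P sphere from Q and R: z² cancels, leaving linear equations in x and y:
169.6 x + 90.6 y = -4288.26
182.8 x − 300.4 y = -17597.04
Solving: x ≈ -42.697, y ≈ 32.596 km (keep extra digits for the depth step; rounded: -42.7, 32.6).
Then from the P sphere: z² = 126.09² − (x + 153.2)² − (y − 30.8)² with x = -42.697, y = 32.596, so z ≈ 60.700 ≈ 60.7 km.

depth ≈ 60.7 km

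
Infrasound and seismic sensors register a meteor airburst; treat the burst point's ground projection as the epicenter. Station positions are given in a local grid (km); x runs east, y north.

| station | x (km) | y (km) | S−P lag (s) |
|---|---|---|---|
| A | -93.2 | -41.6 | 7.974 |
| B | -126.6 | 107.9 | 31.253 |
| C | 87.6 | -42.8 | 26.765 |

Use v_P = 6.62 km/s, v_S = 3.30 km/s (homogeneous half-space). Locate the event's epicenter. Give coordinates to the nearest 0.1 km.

Distance from S−P lag: d = Δt · v_P v_S / (v_P − v_S) = Δt · (6.62·3.30)/(6.62−3.30) ≈ 6.5801·Δt.
So d_A = 52.47, d_B = 205.65, d_C = 176.12 km.
Circle about each station: (x + 93.2)² + (y + 41.6)² = 52.47²; (x + 126.6)² + (y − 107.9)² = 205.65²; (x − 87.6)² + (y + 42.8)² = 176.12².
Subtracting pairs of circle equations eliminates x²+y² and gives linear equations (the radical axes):
-66.8 x + 299.0 y = -22285.65
361.6 x − 2.4 y = -29176.35
Solving the 2×2 system: x ≈ -81.3, y ≈ -92.7 km.

-81.3 km east, -92.7 km north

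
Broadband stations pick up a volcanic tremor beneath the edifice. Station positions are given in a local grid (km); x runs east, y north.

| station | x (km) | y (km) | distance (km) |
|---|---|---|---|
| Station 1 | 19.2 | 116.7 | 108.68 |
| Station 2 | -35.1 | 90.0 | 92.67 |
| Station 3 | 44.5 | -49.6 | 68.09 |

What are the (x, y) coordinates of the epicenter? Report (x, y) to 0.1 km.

9.0 km east, 8.5 km north

Circle about each station: (x − 19.2)² + (y − 116.7)² = 108.68²; (x + 35.1)² + (y − 90.0)² = 92.67²; (x − 44.5)² + (y + 49.6)² = 68.09².
Subtracting pairs of circle equations eliminates x²+y² and gives linear equations (the radical axes):
-108.6 x − 53.4 y = -1431.91
50.6 x − 332.6 y = -2372.03
Solving the 2×2 system: x ≈ 9.0, y ≈ 8.5 km.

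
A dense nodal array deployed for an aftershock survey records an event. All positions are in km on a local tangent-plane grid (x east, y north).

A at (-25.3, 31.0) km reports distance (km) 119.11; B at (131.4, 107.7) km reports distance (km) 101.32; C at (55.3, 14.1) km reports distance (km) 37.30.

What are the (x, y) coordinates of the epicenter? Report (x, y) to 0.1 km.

Circle about each station: (x + 25.3)² + (y − 31.0)² = 119.11²; (x − 131.4)² + (y − 107.7)² = 101.32²; (x − 55.3)² + (y − 14.1)² = 37.30².
Subtracting the A equation from the B and C equations removes the quadratic terms:
313.4 x + 153.4 y = 31185.61
161.2 x − 33.8 y = 14451.71
Solving the 2×2 system: x ≈ 92.6, y ≈ 14.1 km.
Check against A (with the unrounded x, y): √((x + 25.3)²+(y − 31.0)²) = 119.11 ≈ 119.11 km. ✓

x ≈ 92.6 km, y ≈ 14.1 km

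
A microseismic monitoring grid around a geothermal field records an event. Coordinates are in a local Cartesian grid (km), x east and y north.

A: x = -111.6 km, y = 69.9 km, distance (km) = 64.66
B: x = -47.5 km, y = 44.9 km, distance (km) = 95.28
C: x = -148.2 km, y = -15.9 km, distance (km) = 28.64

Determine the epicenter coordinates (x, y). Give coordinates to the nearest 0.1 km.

-136.2 km east, 10.1 km north

Circle about each station: (x + 111.6)² + (y − 69.9)² = 64.66²; (x + 47.5)² + (y − 44.9)² = 95.28²; (x + 148.2)² + (y + 15.9)² = 28.64².
Subtracting the A equation from the B and C equations removes the quadratic terms:
128.2 x − 50.0 y = -17965.67
-73.2 x − 171.6 y = 8236.15
Solving the 2×2 system: x ≈ -136.2, y ≈ 10.1 km.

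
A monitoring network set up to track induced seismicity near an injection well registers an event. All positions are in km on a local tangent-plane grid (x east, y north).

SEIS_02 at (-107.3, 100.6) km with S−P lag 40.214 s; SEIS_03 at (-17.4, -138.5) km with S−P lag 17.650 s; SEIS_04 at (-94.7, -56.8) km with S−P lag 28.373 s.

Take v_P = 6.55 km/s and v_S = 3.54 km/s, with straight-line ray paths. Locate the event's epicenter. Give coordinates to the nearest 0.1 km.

x ≈ 116.3 km, y ≈ -113.8 km

Distance from S−P lag: d = Δt · v_P v_S / (v_P − v_S) = Δt · (6.55·3.54)/(6.55−3.54) ≈ 7.7033·Δt.
So d_SEIS_02 = 309.78, d_SEIS_03 = 135.96, d_SEIS_04 = 218.57 km.
Circle about each station: (x + 107.3)² + (y − 100.6)² = 309.78²; (x + 17.4)² + (y + 138.5)² = 135.96²; (x + 94.7)² + (y + 56.8)² = 218.57².
Subtracting the SEIS_02 equation from the SEIS_03 and SEIS_04 equations removes the quadratic terms:
179.8 x − 478.2 y = 75329.89
25.2 x − 314.8 y = 38751.48
Solving the 2×2 system: x ≈ 116.3, y ≈ -113.8 km.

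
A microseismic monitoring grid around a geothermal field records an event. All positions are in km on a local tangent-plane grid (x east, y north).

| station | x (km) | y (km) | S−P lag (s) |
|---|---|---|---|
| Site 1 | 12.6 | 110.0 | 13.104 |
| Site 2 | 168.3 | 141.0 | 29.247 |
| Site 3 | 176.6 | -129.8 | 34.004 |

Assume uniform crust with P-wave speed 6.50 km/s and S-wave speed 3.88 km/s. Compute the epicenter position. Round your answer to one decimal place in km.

-97.7 km east, 48.8 km north

Distance from S−P lag: d = Δt · v_P v_S / (v_P − v_S) = Δt · (6.50·3.88)/(6.50−3.88) ≈ 9.6260·Δt.
So d_Site 1 = 126.14, d_Site 2 = 281.53, d_Site 3 = 327.32 km.
Circle about each station: (x − 12.6)² + (y − 110.0)² = 126.14²; (x − 168.3)² + (y − 141.0)² = 281.53²; (x − 176.6)² + (y + 129.8)² = 327.32².
Subtracting pairs of circle equations eliminates x²+y² and gives linear equations (the radical axes):
311.4 x + 62.0 y = -27400.71
328.0 x − 479.6 y = -55450.24
Solving the 2×2 system: x ≈ -97.7, y ≈ 48.8 km.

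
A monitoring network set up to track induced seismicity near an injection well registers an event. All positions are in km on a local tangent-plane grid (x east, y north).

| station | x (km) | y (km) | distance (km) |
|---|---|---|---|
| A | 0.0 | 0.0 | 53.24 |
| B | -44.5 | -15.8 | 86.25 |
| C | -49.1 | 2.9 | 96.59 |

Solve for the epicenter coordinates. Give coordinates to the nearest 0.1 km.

39.4 km east, -35.8 km north

Circle about each station: x² + y² = 53.24²; (x + 44.5)² + (y + 15.8)² = 86.25²; (x + 49.1)² + (y − 2.9)² = 96.59².
Subtracting the A equation from the B and C equations removes the quadratic terms:
-89.0 x − 31.6 y = -2374.67
-98.2 x + 5.8 y = -4075.91
Solving the 2×2 system: x ≈ 39.4, y ≈ -35.8 km.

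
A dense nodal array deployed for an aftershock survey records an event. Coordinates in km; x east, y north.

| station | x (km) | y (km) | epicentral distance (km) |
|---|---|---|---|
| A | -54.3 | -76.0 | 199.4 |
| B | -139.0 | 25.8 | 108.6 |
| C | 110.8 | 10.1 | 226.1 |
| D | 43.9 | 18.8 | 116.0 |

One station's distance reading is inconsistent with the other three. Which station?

Solve using three stations at a time. Using A, B, C (subtract circle equations pairwise → linear system) gives (x, y) ≈ (-86.4, 120.8).
Distances from that point to each station vs reported:
  A: calculated 199.4 vs reported 199.4 → residual 0.0 km
  B: calculated 108.6 vs reported 108.6 → residual 0.0 km
  C: calculated 226.1 vs reported 226.1 → residual 0.0 km
  D: calculated 165.5 vs reported 116.0 → residual 49.5 km
A, B, C are mutually consistent (residuals ≈ 0); D is off by 49.5 km.

D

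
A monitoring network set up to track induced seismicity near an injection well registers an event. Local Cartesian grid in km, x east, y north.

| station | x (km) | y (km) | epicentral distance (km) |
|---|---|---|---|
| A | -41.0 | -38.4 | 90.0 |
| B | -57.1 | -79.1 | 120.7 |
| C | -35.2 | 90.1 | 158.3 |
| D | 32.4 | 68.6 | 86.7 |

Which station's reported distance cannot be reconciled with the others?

Solve using three stations at a time. Using A, B, D (subtract circle equations pairwise → linear system) gives (x, y) ≈ (46.7, -17.2).
Distances from that point to each station vs reported:
  A: calculated 90.2 vs reported 90.0 → residual 0.2 km
  B: calculated 120.9 vs reported 120.7 → residual 0.2 km
  C: calculated 135.0 vs reported 158.3 → residual 23.3 km
  D: calculated 86.9 vs reported 86.7 → residual 0.2 km
A, B, D are mutually consistent (residuals ≈ 0); C is off by 23.3 km.

C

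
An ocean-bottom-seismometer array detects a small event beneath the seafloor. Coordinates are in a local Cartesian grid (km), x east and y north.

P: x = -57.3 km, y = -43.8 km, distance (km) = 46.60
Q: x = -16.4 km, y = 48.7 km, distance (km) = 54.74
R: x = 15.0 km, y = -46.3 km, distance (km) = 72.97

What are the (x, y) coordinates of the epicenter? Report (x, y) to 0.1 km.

Circle about each station: (x + 57.3)² + (y + 43.8)² = 46.60²; (x + 16.4)² + (y − 48.7)² = 54.74²; (x − 15.0)² + (y + 46.3)² = 72.97².
Subtracting the P equation from the Q and R equations removes the quadratic terms:
81.8 x + 185.0 y = -3385.99
144.6 x − 5.0 y = -5986.10
Solving the 2×2 system: x ≈ -41.4, y ≈ 0.0 km.

x ≈ -41.4 km, y ≈ 0.0 km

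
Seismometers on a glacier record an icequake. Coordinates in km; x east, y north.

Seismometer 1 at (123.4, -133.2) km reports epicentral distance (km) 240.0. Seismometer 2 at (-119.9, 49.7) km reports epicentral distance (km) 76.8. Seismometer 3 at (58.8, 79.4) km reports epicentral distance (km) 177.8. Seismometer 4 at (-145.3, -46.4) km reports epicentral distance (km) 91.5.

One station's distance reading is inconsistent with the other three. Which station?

Solve using three stations at a time. Using Seismometer 1, Seismometer 2, Seismometer 3 (subtract circle equations pairwise → linear system) gives (x, y) ≈ (-88.4, -20.3).
Distances from that point to each station vs reported:
  Seismometer 1: calculated 240.0 vs reported 240.0 → residual 0.0 km
  Seismometer 2: calculated 76.8 vs reported 76.8 → residual 0.0 km
  Seismometer 3: calculated 177.8 vs reported 177.8 → residual 0.0 km
  Seismometer 4: calculated 62.6 vs reported 91.5 → residual 28.9 km
Seismometer 1, Seismometer 2, Seismometer 3 are mutually consistent (residuals ≈ 0); Seismometer 4 is off by 28.9 km.

Seismometer 4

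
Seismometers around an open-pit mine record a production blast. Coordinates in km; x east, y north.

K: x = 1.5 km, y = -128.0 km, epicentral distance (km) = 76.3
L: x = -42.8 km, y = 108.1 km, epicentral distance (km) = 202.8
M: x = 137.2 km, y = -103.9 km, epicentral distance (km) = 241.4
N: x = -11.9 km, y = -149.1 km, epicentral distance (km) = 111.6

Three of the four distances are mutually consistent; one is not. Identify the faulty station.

Solve using three stations at a time. Using L, M, N (subtract circle equations pairwise → linear system) gives (x, y) ≈ (-103.5, -85.4).
Distances from that point to each station vs reported:
  K: calculated 113.3 vs reported 76.3 → residual 37.0 km
  L: calculated 202.8 vs reported 202.8 → residual 0.0 km
  M: calculated 241.4 vs reported 241.4 → residual 0.0 km
  N: calculated 111.6 vs reported 111.6 → residual 0.0 km
L, M, N are mutually consistent (residuals ≈ 0); K is off by 37.0 km.

K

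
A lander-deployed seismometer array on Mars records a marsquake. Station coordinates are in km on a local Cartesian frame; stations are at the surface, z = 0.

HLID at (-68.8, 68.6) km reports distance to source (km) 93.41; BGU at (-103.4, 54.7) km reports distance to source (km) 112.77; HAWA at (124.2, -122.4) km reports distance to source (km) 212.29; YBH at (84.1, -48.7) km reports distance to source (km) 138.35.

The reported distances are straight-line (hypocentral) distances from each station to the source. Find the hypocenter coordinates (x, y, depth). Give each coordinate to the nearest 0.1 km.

x ≈ -14.1 km, y ≈ 26.0 km, depth ≈ 62.6 km

Each station gives a sphere (x−x_i)² + (y−y_i)² + z² = d_i² (stations at z=0).
Subtracting the HLID sphere from BGU and HAWA: z² cancels, leaving linear equations in x and y:
-69.2 x − 27.8 y = 252.61
386.0 x − 382.0 y = -15373.62
Solving: x ≈ -14.096, y ≈ 26.001 km (keep extra digits for the depth step; rounded: -14.1, 26.0).
Then from the HLID sphere: z² = 93.41² − (x + 68.8)² − (y − 68.6)² with x = -14.096, y = 26.001, so z ≈ 62.596 ≈ 62.6 km.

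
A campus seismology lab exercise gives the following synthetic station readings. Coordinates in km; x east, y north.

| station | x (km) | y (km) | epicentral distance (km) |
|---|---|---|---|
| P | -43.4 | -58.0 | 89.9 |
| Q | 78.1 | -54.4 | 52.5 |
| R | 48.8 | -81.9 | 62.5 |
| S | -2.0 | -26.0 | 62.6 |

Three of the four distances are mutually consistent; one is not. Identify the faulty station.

Solve using three stations at a time. Using P, Q, R (subtract circle equations pairwise → linear system) gives (x, y) ≈ (38.2, -20.3).
Distances from that point to each station vs reported:
  P: calculated 89.9 vs reported 89.9 → residual 0.0 km
  Q: calculated 52.5 vs reported 52.5 → residual 0.0 km
  R: calculated 62.5 vs reported 62.5 → residual 0.0 km
  S: calculated 40.6 vs reported 62.6 → residual 22.0 km
P, Q, R are mutually consistent (residuals ≈ 0); S is off by 22.0 km.

S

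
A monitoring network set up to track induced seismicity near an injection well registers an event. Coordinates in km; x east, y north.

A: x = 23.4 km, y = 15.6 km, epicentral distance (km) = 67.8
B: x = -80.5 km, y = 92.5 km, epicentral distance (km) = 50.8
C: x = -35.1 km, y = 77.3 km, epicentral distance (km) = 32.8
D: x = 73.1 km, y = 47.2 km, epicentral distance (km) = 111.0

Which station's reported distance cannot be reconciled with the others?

Solve using three stations at a time. Using A, C, D (subtract circle equations pairwise → linear system) gives (x, y) ≈ (-37.9, 44.6).
Distances from that point to each station vs reported:
  A: calculated 67.8 vs reported 67.8 → residual 0.0 km
  B: calculated 64.1 vs reported 50.8 → residual 13.3 km
  C: calculated 32.8 vs reported 32.8 → residual 0.0 km
  D: calculated 111.0 vs reported 111.0 → residual 0.0 km
A, C, D are mutually consistent (residuals ≈ 0); B is off by 13.3 km.

B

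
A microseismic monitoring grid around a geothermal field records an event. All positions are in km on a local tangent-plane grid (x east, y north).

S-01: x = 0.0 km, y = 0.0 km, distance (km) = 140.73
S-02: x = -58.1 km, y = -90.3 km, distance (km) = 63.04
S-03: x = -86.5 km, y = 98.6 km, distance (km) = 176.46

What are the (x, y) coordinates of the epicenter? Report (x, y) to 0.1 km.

-119.2 km east, -74.8 km north

Circle about each station: x² + y² = 140.73²; (x + 58.1)² + (y + 90.3)² = 63.04²; (x + 86.5)² + (y − 98.6)² = 176.46².
Subtracting the S-01 equation from the S-02 and S-03 equations removes the quadratic terms:
-116.2 x − 180.6 y = 27360.59
-173.0 x + 197.2 y = 5871.01
Solving the 2×2 system: x ≈ -119.2, y ≈ -74.8 km.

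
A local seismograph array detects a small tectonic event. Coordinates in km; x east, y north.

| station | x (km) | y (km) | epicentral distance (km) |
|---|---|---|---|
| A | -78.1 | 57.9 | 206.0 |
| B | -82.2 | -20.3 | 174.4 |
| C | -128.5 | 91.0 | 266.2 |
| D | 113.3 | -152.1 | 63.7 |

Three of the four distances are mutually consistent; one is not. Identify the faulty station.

D

Solve using three stations at a time. Using A, B, C (subtract circle equations pairwise → linear system) gives (x, y) ≈ (86.0, -66.8).
Distances from that point to each station vs reported:
  A: calculated 206.1 vs reported 206.0 → residual 0.1 km
  B: calculated 174.5 vs reported 174.4 → residual 0.1 km
  C: calculated 266.2 vs reported 266.2 → residual 0.0 km
  D: calculated 89.6 vs reported 63.7 → residual 25.9 km
A, B, C are mutually consistent (residuals ≈ 0); D is off by 25.9 km.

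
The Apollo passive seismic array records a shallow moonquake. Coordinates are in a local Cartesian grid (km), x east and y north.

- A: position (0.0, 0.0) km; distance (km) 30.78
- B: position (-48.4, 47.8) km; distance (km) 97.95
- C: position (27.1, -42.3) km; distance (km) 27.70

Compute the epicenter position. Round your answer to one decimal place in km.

Circle about each station: x² + y² = 30.78²; (x + 48.4)² + (y − 47.8)² = 97.95²; (x − 27.1)² + (y + 42.3)² = 27.70².
Subtracting the A equation from the B and C equations removes the quadratic terms:
-96.8 x + 95.6 y = -4019.39
54.2 x − 84.6 y = 2703.82
Solving the 2×2 system: x ≈ 27.1, y ≈ -14.6 km.

x ≈ 27.1 km, y ≈ -14.6 km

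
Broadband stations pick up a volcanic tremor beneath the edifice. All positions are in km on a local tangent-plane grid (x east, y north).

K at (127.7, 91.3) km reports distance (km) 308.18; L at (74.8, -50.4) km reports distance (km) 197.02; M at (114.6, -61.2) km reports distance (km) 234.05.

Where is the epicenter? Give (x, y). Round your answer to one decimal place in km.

Circle about each station: (x − 127.7)² + (y − 91.3)² = 308.18²; (x − 74.8)² + (y + 50.4)² = 197.02²; (x − 114.6)² + (y + 61.2)² = 234.05².
Subtracting the K equation from the L and M equations removes the quadratic terms:
-105.8 x − 283.4 y = 39650.25
-26.2 x − 305.0 y = 32431.13
Solving the 2×2 system: x ≈ -116.8, y ≈ -96.3 km.

-116.8 km east, -96.3 km north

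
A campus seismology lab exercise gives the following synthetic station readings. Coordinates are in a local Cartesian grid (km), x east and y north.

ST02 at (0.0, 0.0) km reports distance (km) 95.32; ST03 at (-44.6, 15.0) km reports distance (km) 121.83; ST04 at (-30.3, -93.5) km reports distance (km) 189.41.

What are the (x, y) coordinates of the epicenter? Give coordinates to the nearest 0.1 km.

63.6 km east, 71.0 km north

Circle about each station: x² + y² = 95.32²; (x + 44.6)² + (y − 15.0)² = 121.83²; (x + 30.3)² + (y + 93.5)² = 189.41².
Subtracting the ST02 equation from the ST03 and ST04 equations removes the quadratic terms:
-89.2 x + 30.0 y = -3542.49
-60.6 x − 187.0 y = -17129.91
Solving the 2×2 system: x ≈ 63.6, y ≈ 71.0 km.
Check against ST02 (with the unrounded x, y): √(x²+y²) = 95.31 ≈ 95.32 km. ✓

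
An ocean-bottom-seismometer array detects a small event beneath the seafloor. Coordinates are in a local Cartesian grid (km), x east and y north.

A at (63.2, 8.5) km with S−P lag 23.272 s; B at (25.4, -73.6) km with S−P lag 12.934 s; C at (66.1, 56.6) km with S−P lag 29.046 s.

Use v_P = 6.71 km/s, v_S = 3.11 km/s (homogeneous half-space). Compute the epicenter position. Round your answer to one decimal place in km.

(-49.2, -66.1)

Distance from S−P lag: d = Δt · v_P v_S / (v_P − v_S) = Δt · (6.71·3.11)/(6.71−3.11) ≈ 5.7967·Δt.
So d_A = 134.90, d_B = 74.97, d_C = 168.37 km.
Circle about each station: (x − 63.2)² + (y − 8.5)² = 134.90²; (x − 25.4)² + (y + 73.6)² = 74.97²; (x − 66.1)² + (y − 56.6)² = 168.37².
Subtracting pairs of circle equations eliminates x²+y² and gives linear equations (the radical axes):
-75.6 x − 164.2 y = 14573.14
5.8 x + 96.2 y = -6644.17
Solving the 2×2 system: x ≈ -49.2, y ≈ -66.1 km.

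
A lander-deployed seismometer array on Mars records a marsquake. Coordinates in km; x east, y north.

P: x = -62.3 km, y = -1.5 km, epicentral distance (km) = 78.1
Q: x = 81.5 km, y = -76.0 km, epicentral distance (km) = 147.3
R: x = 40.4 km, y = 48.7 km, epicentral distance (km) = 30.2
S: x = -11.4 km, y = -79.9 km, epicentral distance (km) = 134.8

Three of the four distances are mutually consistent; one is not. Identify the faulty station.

P

Solve using three stations at a time. Using Q, R, S (subtract circle equations pairwise → linear system) gives (x, y) ≈ (10.6, 53.1).
Distances from that point to each station vs reported:
  P: calculated 91.0 vs reported 78.1 → residual 12.9 km
  Q: calculated 147.3 vs reported 147.3 → residual 0.0 km
  R: calculated 30.2 vs reported 30.2 → residual 0.0 km
  S: calculated 134.8 vs reported 134.8 → residual 0.0 km
Q, R, S are mutually consistent (residuals ≈ 0); P is off by 12.9 km.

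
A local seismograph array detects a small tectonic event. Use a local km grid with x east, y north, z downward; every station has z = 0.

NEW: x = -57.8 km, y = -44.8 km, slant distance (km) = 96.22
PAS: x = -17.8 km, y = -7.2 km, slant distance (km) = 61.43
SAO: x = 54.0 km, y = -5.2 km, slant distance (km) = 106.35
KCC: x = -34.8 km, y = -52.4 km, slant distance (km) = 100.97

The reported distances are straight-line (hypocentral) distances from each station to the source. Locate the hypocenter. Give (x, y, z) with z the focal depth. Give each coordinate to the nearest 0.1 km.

Each station gives a sphere (x−x_i)² + (y−y_i)² + z² = d_i² (stations at z=0).
Subtracting the NEW sphere from PAS and SAO: z² cancels, leaving linear equations in x and y:
80.0 x + 75.2 y = 505.44
223.6 x + 79.2 y = -4456.87
Solving: x ≈ -35.805, y ≈ 44.811 km (keep extra digits for the depth step; rounded: -35.8, 44.8).
Then from the NEW sphere: z² = 96.22² − (x + 57.8)² − (y + 44.8)² with x = -35.805, y = 44.811, so z ≈ 27.283 ≈ 27.3 km.

(-35.8, 44.8, 27.3)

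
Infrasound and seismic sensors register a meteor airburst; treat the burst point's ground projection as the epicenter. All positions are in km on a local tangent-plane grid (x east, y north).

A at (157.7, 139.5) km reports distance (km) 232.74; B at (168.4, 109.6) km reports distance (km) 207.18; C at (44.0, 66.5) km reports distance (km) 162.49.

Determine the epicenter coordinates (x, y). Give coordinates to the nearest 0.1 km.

Circle about each station: (x − 157.7)² + (y − 139.5)² = 232.74²; (x − 168.4)² + (y − 109.6)² = 207.18²; (x − 44.0)² + (y − 66.5)² = 162.49².
Subtracting the A equation from the B and C equations removes the quadratic terms:
21.4 x − 59.8 y = 7285.54
-227.4 x − 146.0 y = -10206.38
Solving the 2×2 system: x ≈ 100.1, y ≈ -86.0 km.
Check against A (with the unrounded x, y): √((x − 157.7)²+(y − 139.5)²) = 232.75 ≈ 232.74 km. ✓

x ≈ 100.1 km, y ≈ -86.0 km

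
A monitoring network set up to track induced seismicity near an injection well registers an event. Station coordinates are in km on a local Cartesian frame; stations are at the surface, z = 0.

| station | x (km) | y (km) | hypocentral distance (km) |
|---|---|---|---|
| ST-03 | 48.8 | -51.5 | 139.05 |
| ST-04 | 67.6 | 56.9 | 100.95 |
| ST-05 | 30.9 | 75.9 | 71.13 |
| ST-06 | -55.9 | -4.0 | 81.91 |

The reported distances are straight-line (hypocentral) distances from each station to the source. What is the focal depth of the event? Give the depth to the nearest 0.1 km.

z ≈ 41.5 km

Each station gives a sphere (x−x_i)² + (y−y_i)² + z² = d_i² (stations at z=0).
Subtracting the ST-03 sphere from ST-04 and ST-05: z² cancels, leaving linear equations in x and y:
37.6 x + 216.8 y = 11917.68
-35.8 x + 254.8 y = 15957.36
Solving: x ≈ -24.388, y ≈ 59.200 km (keep extra digits for the depth step; rounded: -24.4, 59.2).
Then from the ST-03 sphere: z² = 139.05² − (x − 48.8)² − (y + 51.5)² with x = -24.388, y = 59.200, so z ≈ 41.520 ≈ 41.5 km.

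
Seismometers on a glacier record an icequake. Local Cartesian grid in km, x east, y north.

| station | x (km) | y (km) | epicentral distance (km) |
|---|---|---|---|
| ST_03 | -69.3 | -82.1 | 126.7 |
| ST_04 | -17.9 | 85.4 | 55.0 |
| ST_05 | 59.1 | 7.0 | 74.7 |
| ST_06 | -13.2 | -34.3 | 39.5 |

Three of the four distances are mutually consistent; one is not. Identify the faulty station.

ST_06

Solve using three stations at a time. Using ST_03, ST_04, ST_05 (subtract circle equations pairwise → linear system) gives (x, y) ≈ (-11.7, 30.8).
Distances from that point to each station vs reported:
  ST_03: calculated 126.7 vs reported 126.7 → residual 0.0 km
  ST_04: calculated 55.0 vs reported 55.0 → residual 0.0 km
  ST_05: calculated 74.7 vs reported 74.7 → residual 0.0 km
  ST_06: calculated 65.1 vs reported 39.5 → residual 25.6 km
ST_03, ST_04, ST_05 are mutually consistent (residuals ≈ 0); ST_06 is off by 25.6 km.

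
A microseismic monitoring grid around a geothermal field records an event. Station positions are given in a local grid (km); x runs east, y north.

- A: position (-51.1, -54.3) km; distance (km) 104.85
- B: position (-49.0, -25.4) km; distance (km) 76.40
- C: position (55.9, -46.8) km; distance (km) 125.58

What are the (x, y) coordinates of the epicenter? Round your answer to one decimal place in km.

Circle about each station: (x + 51.1)² + (y + 54.3)² = 104.85²; (x + 49.0)² + (y + 25.4)² = 76.40²; (x − 55.9)² + (y + 46.8)² = 125.58².
Subtracting pairs of circle equations eliminates x²+y² and gives linear equations (the radical axes):
4.2 x + 57.8 y = 2643.02
214.0 x + 15.0 y = -5021.46
Solving the 2×2 system: x ≈ -26.8, y ≈ 47.7 km.

x ≈ -26.8 km, y ≈ 47.7 km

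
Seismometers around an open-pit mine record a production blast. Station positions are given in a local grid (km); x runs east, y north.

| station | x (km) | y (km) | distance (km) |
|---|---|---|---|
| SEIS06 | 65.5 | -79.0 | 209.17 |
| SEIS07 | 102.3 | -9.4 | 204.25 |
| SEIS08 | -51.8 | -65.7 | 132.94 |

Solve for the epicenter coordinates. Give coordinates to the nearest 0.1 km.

(-89.1, 61.9)

Circle about each station: (x − 65.5)² + (y + 79.0)² = 209.17²; (x − 102.3)² + (y + 9.4)² = 204.25²; (x + 51.8)² + (y + 65.7)² = 132.94².
Subtracting pairs of circle equations eliminates x²+y² and gives linear equations (the radical axes):
73.6 x + 139.2 y = 2056.43
-234.6 x + 26.6 y = 22547.53
Solving the 2×2 system: x ≈ -89.1, y ≈ 61.9 km.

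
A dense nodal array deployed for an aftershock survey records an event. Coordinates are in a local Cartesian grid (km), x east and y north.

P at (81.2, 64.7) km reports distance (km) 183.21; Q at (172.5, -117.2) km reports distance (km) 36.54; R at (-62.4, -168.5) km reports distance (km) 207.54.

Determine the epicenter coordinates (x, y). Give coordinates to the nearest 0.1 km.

Circle about each station: (x − 81.2)² + (y − 64.7)² = 183.21²; (x − 172.5)² + (y + 117.2)² = 36.54²; (x + 62.4)² + (y + 168.5)² = 207.54².
Subtracting the P equation from the Q and R equations removes the quadratic terms:
182.6 x − 363.8 y = 64943.29
-287.2 x − 466.4 y = 11999.53
Solving the 2×2 system: x ≈ 136.7, y ≈ -109.9 km.

x ≈ 136.7 km, y ≈ -109.9 km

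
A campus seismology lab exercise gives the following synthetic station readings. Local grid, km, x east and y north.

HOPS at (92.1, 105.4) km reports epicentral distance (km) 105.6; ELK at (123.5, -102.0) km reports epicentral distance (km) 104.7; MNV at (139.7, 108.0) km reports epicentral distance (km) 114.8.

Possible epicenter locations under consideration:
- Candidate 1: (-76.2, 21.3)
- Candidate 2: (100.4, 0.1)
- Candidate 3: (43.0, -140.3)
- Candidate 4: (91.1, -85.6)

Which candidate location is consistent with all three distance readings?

Candidate 2

For each candidate, compare |candidate − station| to the reported distance:
Candidate 1: residuals HOPS 82.5, ELK 130.0, MNV 117.9 → max 130.0 km
Candidate 2: residuals HOPS 0.0, ELK 0.0, MNV 0.0 → max 0.0 km
Candidate 3: residuals HOPS 145.0, ELK 15.6, MNV 151.7 → max 151.7 km
Candidate 4: residuals HOPS 85.4, ELK 68.4, MNV 84.8 → max 85.4 km
Only Candidate 2 has all residuals ≈ 0.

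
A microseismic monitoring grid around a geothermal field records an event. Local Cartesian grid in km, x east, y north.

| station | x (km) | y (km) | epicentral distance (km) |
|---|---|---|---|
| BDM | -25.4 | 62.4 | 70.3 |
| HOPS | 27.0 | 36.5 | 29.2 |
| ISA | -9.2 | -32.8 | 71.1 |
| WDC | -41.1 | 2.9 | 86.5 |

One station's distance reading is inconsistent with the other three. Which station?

Solve using three stations at a time. Using HOPS, ISA, WDC (subtract circle equations pairwise → linear system) gives (x, y) ≈ (44.7, 13.5).
Distances from that point to each station vs reported:
  BDM: calculated 85.5 vs reported 70.3 → residual 15.2 km
  HOPS: calculated 29.0 vs reported 29.2 → residual 0.2 km
  ISA: calculated 71.0 vs reported 71.1 → residual 0.1 km
  WDC: calculated 86.4 vs reported 86.5 → residual 0.1 km
HOPS, ISA, WDC are mutually consistent (residuals ≈ 0); BDM is off by 15.2 km.

BDM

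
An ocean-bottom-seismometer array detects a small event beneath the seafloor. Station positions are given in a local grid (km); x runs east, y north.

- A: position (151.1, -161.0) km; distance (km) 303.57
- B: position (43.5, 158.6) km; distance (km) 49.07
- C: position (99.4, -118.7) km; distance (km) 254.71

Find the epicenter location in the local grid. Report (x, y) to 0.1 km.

Circle about each station: (x − 151.1)² + (y + 161.0)² = 303.57²; (x − 43.5)² + (y − 158.6)² = 49.07²; (x − 99.4)² + (y + 118.7)² = 254.71².
Subtracting pairs of circle equations eliminates x²+y² and gives linear equations (the radical axes):
-215.2 x + 639.2 y = 68040.88
-103.4 x + 84.6 y = 2495.40
Solving the 2×2 system: x ≈ 86.9, y ≈ 135.7 km.

(86.9, 135.7)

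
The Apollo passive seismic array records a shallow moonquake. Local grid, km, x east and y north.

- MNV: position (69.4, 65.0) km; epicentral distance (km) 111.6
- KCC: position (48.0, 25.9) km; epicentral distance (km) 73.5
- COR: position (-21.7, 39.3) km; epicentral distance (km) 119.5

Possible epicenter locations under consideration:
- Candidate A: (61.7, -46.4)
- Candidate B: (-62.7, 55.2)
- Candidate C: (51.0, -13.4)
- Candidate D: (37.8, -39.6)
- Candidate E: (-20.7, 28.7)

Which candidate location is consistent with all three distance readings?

Candidate A

For each candidate, compare |candidate − station| to the reported distance:
Candidate A: residuals MNV 0.1, KCC 0.1, COR 0.1 → max 0.1 km
Candidate B: residuals MNV 20.9, KCC 41.0, COR 75.5 → max 75.5 km
Candidate C: residuals MNV 31.1, KCC 34.1, COR 29.7 → max 34.1 km
Candidate D: residuals MNV 2.3, KCC 7.2, COR 20.7 → max 20.7 km
Candidate E: residuals MNV 14.5, KCC 4.7, COR 108.9 → max 108.9 km
Only Candidate A has all residuals ≈ 0.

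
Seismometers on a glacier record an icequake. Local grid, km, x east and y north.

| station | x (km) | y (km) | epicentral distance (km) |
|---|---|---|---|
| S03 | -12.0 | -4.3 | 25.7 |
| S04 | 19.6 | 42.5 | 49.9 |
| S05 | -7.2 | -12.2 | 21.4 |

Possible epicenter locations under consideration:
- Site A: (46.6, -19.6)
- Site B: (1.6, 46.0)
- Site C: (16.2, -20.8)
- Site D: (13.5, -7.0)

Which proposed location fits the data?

Site D

For each candidate, compare |candidate − station| to the reported distance:
Site A: residuals S03 34.9, S04 17.8, S05 32.9 → max 34.9 km
Site B: residuals S03 26.4, S04 31.6, S05 37.5 → max 37.5 km
Site C: residuals S03 7.0, S04 13.5, S05 3.5 → max 13.5 km
Site D: residuals S03 0.1, S04 0.0, S05 0.1 → max 0.1 km
Only Site D has all residuals ≈ 0.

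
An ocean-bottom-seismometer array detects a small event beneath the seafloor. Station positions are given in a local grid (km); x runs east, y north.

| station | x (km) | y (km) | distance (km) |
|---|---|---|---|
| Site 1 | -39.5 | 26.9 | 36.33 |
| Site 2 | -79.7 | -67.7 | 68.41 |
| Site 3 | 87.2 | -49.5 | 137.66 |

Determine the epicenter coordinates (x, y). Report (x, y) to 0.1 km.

x ≈ -44.4 km, y ≈ -9.1 km

Circle about each station: (x + 39.5)² + (y − 26.9)² = 36.33²; (x + 79.7)² + (y + 67.7)² = 68.41²; (x − 87.2)² + (y + 49.5)² = 137.66².
Subtracting pairs of circle equations eliminates x²+y² and gives linear equations (the radical axes):
-80.4 x − 189.2 y = 5291.46
253.4 x − 152.8 y = -9860.18
Solving the 2×2 system: x ≈ -44.4, y ≈ -9.1 km.
Check against Site 1 (with the unrounded x, y): √((x + 39.5)²+(y − 26.9)²) = 36.33 ≈ 36.33 km. ✓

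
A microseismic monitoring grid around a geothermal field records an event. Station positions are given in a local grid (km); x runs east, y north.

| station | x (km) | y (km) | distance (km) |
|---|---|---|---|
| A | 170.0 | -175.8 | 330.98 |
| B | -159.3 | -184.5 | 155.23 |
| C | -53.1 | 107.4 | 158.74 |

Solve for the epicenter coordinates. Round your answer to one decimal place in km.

Circle about each station: (x − 170.0)² + (y + 175.8)² = 330.98²; (x + 159.3)² + (y + 184.5)² = 155.23²; (x + 53.1)² + (y − 107.4)² = 158.74².
Subtracting the A equation from the B and C equations removes the quadratic terms:
-658.6 x − 17.4 y = 85062.51
-446.2 x + 566.4 y = 38898.10
Solving the 2×2 system: x ≈ -128.3, y ≈ -32.4 km.

x ≈ -128.3 km, y ≈ -32.4 km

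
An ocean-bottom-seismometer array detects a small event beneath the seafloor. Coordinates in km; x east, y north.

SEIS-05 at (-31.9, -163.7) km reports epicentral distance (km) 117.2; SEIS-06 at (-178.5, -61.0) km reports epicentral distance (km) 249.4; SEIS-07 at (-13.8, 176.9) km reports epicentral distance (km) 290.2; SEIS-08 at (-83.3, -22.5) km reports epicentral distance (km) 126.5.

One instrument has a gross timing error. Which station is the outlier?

SEIS-08

Solve using three stations at a time. Using SEIS-05, SEIS-06, SEIS-07 (subtract circle equations pairwise → linear system) gives (x, y) ≈ (67.6, -101.7).
Distances from that point to each station vs reported:
  SEIS-05: calculated 117.2 vs reported 117.2 → residual 0.0 km
  SEIS-06: calculated 249.4 vs reported 249.4 → residual 0.0 km
  SEIS-07: calculated 290.2 vs reported 290.2 → residual 0.0 km
  SEIS-08: calculated 170.4 vs reported 126.5 → residual 43.9 km
SEIS-05, SEIS-06, SEIS-07 are mutually consistent (residuals ≈ 0); SEIS-08 is off by 43.9 km.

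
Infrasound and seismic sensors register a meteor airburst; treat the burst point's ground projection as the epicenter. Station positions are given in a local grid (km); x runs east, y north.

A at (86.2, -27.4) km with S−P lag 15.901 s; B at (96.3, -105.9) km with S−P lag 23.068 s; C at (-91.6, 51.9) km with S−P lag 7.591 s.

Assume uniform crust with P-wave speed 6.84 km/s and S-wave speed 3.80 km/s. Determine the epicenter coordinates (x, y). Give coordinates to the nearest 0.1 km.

Distance from S−P lag: d = Δt · v_P v_S / (v_P − v_S) = Δt · (6.84·3.80)/(6.84−3.80) ≈ 8.5500·Δt.
So d_A = 135.95, d_B = 197.23, d_C = 64.90 km.
Circle about each station: (x − 86.2)² + (y + 27.4)² = 135.95²; (x − 96.3)² + (y + 105.9)² = 197.23²; (x + 91.6)² + (y − 51.9)² = 64.90².
Subtracting pairs of circle equations eliminates x²+y² and gives linear equations (the radical axes):
20.2 x − 157.0 y = -8109.97
-355.6 x + 158.6 y = 17173.36
Solving the 2×2 system: x ≈ -26.8, y ≈ 48.2 km.

-26.8 km east, 48.2 km north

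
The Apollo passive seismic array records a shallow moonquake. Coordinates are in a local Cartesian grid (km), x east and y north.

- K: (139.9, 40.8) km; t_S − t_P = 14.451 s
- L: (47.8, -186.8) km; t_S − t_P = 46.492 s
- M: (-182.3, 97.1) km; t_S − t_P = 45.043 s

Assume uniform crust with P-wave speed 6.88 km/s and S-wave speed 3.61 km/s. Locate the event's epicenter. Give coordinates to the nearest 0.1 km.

Distance from S−P lag: d = Δt · v_P v_S / (v_P − v_S) = Δt · (6.88·3.61)/(6.88−3.61) ≈ 7.5954·Δt.
So d_K = 109.76, d_L = 353.12, d_M = 342.12 km.
Circle about each station: (x − 139.9)² + (y − 40.8)² = 109.76²; (x − 47.8)² + (y + 186.8)² = 353.12²; (x + 182.3)² + (y − 97.1)² = 342.12².
Subtracting pairs of circle equations eliminates x²+y² and gives linear equations (the radical axes):
-184.2 x − 455.2 y = -96704.05
-644.4 x + 112.6 y = -83573.79
Solving the 2×2 system: x ≈ 155.8, y ≈ 149.4 km.

(155.8, 149.4)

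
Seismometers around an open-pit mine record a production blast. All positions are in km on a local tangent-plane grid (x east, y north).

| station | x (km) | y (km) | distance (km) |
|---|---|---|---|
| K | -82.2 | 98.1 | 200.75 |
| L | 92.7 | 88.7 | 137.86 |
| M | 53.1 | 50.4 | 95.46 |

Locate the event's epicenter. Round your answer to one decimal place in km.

Circle about each station: (x + 82.2)² + (y − 98.1)² = 200.75²; (x − 92.7)² + (y − 88.7)² = 137.86²; (x − 53.1)² + (y − 50.4)² = 95.46².
Subtracting the K equation from the L and M equations removes the quadratic terms:
349.8 x − 18.8 y = 21375.71
270.6 x − 95.4 y = 20167.27
Solving the 2×2 system: x ≈ 58.7, y ≈ -44.9 km.

(58.7, -44.9)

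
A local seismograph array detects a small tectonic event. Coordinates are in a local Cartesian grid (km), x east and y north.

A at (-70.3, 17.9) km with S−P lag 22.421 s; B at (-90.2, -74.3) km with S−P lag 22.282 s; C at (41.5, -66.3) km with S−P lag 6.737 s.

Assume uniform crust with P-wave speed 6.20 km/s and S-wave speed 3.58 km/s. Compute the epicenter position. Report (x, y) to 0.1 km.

Distance from S−P lag: d = Δt · v_P v_S / (v_P − v_S) = Δt · (6.20·3.58)/(6.20−3.58) ≈ 8.4718·Δt.
So d_A = 189.95, d_B = 188.77, d_C = 57.07 km.
Circle about each station: (x + 70.3)² + (y − 17.9)² = 189.95²; (x + 90.2)² + (y + 74.3)² = 188.77²; (x − 41.5)² + (y + 66.3)² = 57.07².
Subtracting pairs of circle equations eliminates x²+y² and gives linear equations (the radical axes):
-39.8 x − 184.4 y = 8840.92
223.6 x − 168.4 y = 33679.46
Solving the 2×2 system: x ≈ 98.5, y ≈ -69.2 km.
Check against A (with the unrounded x, y): √((x + 70.3)²+(y − 17.9)²) = 189.95 ≈ 189.95 km. ✓

98.5 km east, -69.2 km north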